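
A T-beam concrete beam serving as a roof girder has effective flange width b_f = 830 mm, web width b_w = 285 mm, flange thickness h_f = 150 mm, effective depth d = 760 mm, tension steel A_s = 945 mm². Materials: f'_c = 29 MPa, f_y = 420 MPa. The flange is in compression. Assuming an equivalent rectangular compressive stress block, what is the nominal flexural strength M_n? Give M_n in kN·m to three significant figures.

Tension: T = A_s f_y = 945 × 420 = 396900 N.
Try a within the flange: a = T/(0.85 f'_c b_f) = 396900/(0.85 × 29 × 830) = 19.40 mm.
Since a = 19.40 ≤ h_f = 150 mm, the stress block lies entirely in the flange; analyse as a rectangular beam of width b_f.
M_n = T(d − a/2) = 396900 × (760 − 9.7) = 297.79 × 10⁶ N·mm.
M_n = 297.79 kN·m.

M_n ≈ 298 kN·m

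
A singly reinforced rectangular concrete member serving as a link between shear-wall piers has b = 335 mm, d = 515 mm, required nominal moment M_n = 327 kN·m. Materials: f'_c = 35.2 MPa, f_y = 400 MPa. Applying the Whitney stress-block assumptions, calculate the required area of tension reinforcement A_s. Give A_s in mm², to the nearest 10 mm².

A_s ≈ 1700 mm²

With M_n = 0.85 f'_c a b (d − a/2), solve the quadratic for a:
a = d − √(d² − 2M_n/(0.85 f'_c b)) = 515 − √(515² − 2 × 327×10⁶/(0.85 × 35.2 × 335)) = 67.81 mm.
A_s = 0.85 f'_c a b / f_y = 0.85 × 35.2 × 67.81 × 335 / 400 = 1699.2 mm².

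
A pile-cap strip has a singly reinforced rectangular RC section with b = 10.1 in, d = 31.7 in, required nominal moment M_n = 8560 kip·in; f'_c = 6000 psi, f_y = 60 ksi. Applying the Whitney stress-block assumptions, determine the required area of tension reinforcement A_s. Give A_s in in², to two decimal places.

From M_n = 0.85 f'_c a b (d − a/2):
a = d − √(d² − 2M_n/(0.85 f'_c b)) = 31.7 − √(31.7² − 2 × 8560/(0.85 × 6 × 10.1)) = 5.767 in.
A_s = 0.85 f'_c a b / f_y = 0.85 × 6 × 5.767 × 10.1 / 60 = 4.951 in².

A_s ≈ 4.95 in²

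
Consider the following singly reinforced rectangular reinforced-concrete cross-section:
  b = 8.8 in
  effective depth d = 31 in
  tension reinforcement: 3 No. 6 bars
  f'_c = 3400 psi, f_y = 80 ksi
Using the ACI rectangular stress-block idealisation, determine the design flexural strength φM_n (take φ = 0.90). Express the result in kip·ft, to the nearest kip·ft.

φM_n ≈ 229 kip·ft

A_s = 3 × 0.44 = 1.32 in².
T = A_s f_y = 1.32 × 80 = 105.6 kips.
a = T/(0.85 f'_c b) = 105.6/(0.85 × 3.4 × 8.8) = 4.152 in.
M_n = T(d − a/2) = 105.6 × (31 − 2.076) = 3054.4 kip·in = 3054.4/12 = 254.53 kip·ft.
φM_n = 0.90 × 254.53 = 229.08 kip·ft.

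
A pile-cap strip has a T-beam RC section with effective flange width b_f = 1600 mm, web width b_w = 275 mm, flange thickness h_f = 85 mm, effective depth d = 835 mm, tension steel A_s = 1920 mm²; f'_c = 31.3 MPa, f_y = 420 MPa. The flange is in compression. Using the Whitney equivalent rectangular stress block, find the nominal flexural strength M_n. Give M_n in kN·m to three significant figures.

Tension: T = A_s f_y = 1920 × 420 = 806400 N.
Try a within the flange: a = T/(0.85 f'_c b_f) = 806400/(0.85 × 31.3 × 1600) = 18.94 mm.
Since a = 18.94 ≤ h_f = 85 mm, the stress block lies entirely in the flange; analyse as a rectangular beam of width b_f.
M_n = T(d − a/2) = 806400 × (835 − 9.47) = 665.71 × 10⁶ N·mm.
M_n = 665.71 kN·m.

M_n ≈ 666 kN·m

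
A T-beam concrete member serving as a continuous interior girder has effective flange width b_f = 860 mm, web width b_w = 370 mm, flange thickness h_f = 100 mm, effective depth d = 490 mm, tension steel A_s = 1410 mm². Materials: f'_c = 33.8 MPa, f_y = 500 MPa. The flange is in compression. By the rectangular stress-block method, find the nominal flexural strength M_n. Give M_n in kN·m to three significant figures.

M_n ≈ 335 kN·m

Tension: T = A_s f_y = 1410 × 500 = 705000 N.
Try a within the flange: a = T/(0.85 f'_c b_f) = 705000/(0.85 × 33.8 × 860) = 28.53 mm.
Since a = 28.53 ≤ h_f = 100 mm, the stress block lies entirely in the flange; analyse as a rectangular beam of width b_f.
M_n = T(d − a/2) = 705000 × (490 − 14.265) = 335.39 × 10⁶ N·mm.
M_n = 335.39 kN·m.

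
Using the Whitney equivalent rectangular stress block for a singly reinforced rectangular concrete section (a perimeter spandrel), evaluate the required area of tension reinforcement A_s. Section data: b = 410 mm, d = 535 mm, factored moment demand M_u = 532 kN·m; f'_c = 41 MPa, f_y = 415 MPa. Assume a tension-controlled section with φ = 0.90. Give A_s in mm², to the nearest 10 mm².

M_n = M_u/φ = 532/0.90 = 591.111 kN·m.
With M_n = 0.85 f'_c a b (d − a/2), solve the quadratic for a:
a = d − √(d² − 2M_n/(0.85 f'_c b)) = 535 − √(535² − 2 × 591.111×10⁶/(0.85 × 41 × 410)) = 83.91 mm.
A_s = 0.85 f'_c a b / f_y = 0.85 × 41 × 83.91 × 410 / 415 = 2889.0 mm².

A_s ≈ 2890 mm²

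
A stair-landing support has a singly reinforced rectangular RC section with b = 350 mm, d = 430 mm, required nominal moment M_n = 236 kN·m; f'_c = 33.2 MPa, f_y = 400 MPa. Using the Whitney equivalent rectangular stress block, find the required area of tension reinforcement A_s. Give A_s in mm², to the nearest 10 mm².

A_s ≈ 1470 mm²

With M_n = 0.85 f'_c a b (d − a/2), solve the quadratic for a:
a = d − √(d² − 2M_n/(0.85 f'_c b)) = 430 − √(430² − 2 × 236×10⁶/(0.85 × 33.2 × 350)) = 59.71 mm.
A_s = 0.85 f'_c a b / f_y = 0.85 × 33.2 × 59.71 × 350 / 400 = 1474.4 mm².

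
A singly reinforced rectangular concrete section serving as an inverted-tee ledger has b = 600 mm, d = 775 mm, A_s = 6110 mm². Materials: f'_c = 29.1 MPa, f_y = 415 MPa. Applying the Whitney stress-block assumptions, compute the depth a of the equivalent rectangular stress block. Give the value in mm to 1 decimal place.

T = A_s f_y = 6110 × 415 = 2535650 N = 2535.65 kN.
Setting C = 0.85 f'_c a b equal to T: a = 2535650/(0.85 × 29.1 × 600) = 170.9 mm.

a ≈ 170.9 mm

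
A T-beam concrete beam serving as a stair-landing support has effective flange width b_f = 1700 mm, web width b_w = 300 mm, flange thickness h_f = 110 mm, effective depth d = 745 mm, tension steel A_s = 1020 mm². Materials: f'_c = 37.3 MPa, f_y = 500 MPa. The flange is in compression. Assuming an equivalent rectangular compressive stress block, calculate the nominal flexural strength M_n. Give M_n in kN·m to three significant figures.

M_n ≈ 378 kN·m

Tension: T = A_s f_y = 1020 × 500 = 510000 N.
Try a within the flange: a = T/(0.85 f'_c b_f) = 510000/(0.85 × 37.3 × 1700) = 9.46 mm.
Since a = 9.46 ≤ h_f = 110 mm, the stress block lies entirely in the flange; analyse as a rectangular beam of width b_f.
M_n = T(d − a/2) = 510000 × (745 − 4.73) = 377.54 × 10⁶ N·mm.
M_n = 377.54 kN·m.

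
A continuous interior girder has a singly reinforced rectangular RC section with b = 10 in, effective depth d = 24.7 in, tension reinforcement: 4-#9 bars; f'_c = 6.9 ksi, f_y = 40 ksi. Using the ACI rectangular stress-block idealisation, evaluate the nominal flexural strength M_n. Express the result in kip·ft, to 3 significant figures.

A_s = 4 × 1 = 4 in².
T = A_s f_y = 4 × 40 = 160 kips.
a = T/(0.85 f'_c b) = 160/(0.85 × 6.9 × 10) = 2.728 in.
M_n = T(d − a/2) = 160 × (24.7 − 1.364) = 3733.8 kip·in = 3733.8/12 = 311.15 kip·ft.

M_n ≈ 311 kip·ft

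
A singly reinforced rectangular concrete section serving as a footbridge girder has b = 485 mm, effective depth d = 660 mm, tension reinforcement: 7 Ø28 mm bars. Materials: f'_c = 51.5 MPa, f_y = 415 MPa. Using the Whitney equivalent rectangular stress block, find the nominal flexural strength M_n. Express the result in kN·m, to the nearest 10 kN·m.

A_s = 7 × 616 = 4312 mm².
T = A_s f_y = 4312 × 415 = 1789480 N = 1789.48 kN.
From C = T: a = T/(0.85 f'_c b) = 1789480/(0.85 × 51.5 × 485) = 84.29 mm.
M_n = T(d − a/2) = 1789.48 kN × (660 − 42.145) mm = 1105.64 kN·m.

M_n ≈ 1110 kN·m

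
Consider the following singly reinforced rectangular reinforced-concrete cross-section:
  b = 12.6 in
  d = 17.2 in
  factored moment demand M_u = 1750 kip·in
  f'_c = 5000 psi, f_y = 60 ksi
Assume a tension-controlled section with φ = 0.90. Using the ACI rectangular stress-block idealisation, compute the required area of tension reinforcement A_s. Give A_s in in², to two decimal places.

A_s ≈ 2.02 in²

M_n = M_u/φ = 1750/0.90 = 1944.44 kip·in.
From M_n = 0.85 f'_c a b (d − a/2):
a = d − √(d² − 2M_n/(0.85 f'_c b)) = 17.2 − √(17.2² − 2 × 1944.44/(0.85 × 5 × 12.6)) = 2.260 in.
A_s = 0.85 f'_c a b / f_y = 0.85 × 5 × 2.260 × 12.6 / 60 = 2.017 in².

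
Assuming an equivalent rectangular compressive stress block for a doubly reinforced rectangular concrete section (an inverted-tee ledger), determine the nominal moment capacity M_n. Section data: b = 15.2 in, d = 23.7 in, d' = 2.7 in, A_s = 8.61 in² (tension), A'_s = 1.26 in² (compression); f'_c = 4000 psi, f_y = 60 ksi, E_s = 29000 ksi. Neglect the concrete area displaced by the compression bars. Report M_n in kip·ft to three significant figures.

M_n ≈ 846 kip·ft

Assume both steels yield.
a = (A_s − A'_s) f_y/(0.85 f'_c b) = (8.61 − 1.26) × 60/(0.85 × 4 × 15.2) = 8.533 in.
c = a/β₁ = 8.533/0.85 = 10.039 in; ε'_s = 0.003(c − d')/c = 0.0022 ≥ ε_y = 0.0021, so the compression steel yields.
M_n = (A_s − A'_s) f_y (d − a/2) + A'_s f_y (d − d') = 441 × (23.7 − 4.2665) + 75.6 × (23.7 − 2.7) = 8570.2 + 1587.6 = 10157.8 kip·in = 10157.8/12 = 846.48 kip·ft.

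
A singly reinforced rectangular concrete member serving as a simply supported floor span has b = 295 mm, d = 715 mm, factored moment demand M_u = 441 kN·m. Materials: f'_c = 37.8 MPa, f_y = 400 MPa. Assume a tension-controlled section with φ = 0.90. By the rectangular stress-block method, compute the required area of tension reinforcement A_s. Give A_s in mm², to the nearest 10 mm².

A_s ≈ 1810 mm²

M_n = M_u/φ = 441/0.90 = 490 kN·m.
With M_n = 0.85 f'_c a b (d − a/2), solve the quadratic for a:
a = d − √(d² − 2M_n/(0.85 f'_c b)) = 715 − √(715² − 2 × 490×10⁶/(0.85 × 37.8 × 295)) = 76.38 mm.
A_s = 0.85 f'_c a b / f_y = 0.85 × 37.8 × 76.38 × 295 / 400 = 1809.9 mm².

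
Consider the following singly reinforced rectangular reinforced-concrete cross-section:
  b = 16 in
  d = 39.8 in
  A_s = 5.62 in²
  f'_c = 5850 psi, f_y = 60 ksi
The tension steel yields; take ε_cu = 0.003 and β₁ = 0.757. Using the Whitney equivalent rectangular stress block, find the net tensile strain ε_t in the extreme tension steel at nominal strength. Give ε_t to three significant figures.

ε_t ≈ 0.0183

a = A_s f_y/(0.85 f'_c b) = 4.238 in.
β₁ = 0.757, so c = a/β₁ = 4.238/0.757 = 5.598 in.
From the linear strain diagram with ε_cu = 0.003: ε_t = 0.003 (d − c)/c = 0.003 × (39.8 − 5.598)/5.598 = 0.0183.
Since ε_t ≥ 0.005, the section is tension-controlled.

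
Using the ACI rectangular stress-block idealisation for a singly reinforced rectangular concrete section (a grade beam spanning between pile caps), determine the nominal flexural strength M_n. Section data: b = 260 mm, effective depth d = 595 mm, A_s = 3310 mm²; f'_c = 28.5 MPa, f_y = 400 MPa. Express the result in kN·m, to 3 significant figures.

M_n ≈ 649 kN·m

T = A_s f_y = 3310 × 400 = 1324000 N = 1324 kN.
From C = T: a = T/(0.85 f'_c b) = 1324000/(0.85 × 28.5 × 260) = 210.21 mm.
M_n = T(d − a/2) = 1324 kN × (595 − 105.105) mm = 648.62 kN·m.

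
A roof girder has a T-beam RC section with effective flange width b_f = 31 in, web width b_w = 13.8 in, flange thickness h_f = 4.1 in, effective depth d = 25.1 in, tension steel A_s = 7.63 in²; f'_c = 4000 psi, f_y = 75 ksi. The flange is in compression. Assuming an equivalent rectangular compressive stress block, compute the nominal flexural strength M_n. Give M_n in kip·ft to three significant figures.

M_n ≈ 1060 kip·ft

Tension: T = A_s f_y = 7.63 × 75 = 572.25 kips.
Try a within the flange: a = T/(0.85 f'_c b_f) = 572.25/(0.85 × 4 × 31) = 5.429 in.
a = 5.429 > h_f = 4.1 in: the block extends into the web. Split into flange-overhang and web parts.
C_f = 0.85 f'_c (b_f − b_w) h_f = 0.85 × 4 × (31 − 13.8) × 4.1 = 239.8 kips.
Remaining web compression depth: a_w = (T − C_f)/(0.85 f'_c b_w) = (572.25 − 239.8)/(0.85 × 4 × 13.8) = 7.085 in.
M_n = C_f(d − h_f/2) + (T − C_f)(d − a_w/2) = 239.8 × (25.1 − 2.05) + 332.45 × (25.1 − 3.5425) = 5527.4 + 7166.8 = 12694.2 kip·in.
M_n = 12694.2/12 = 1057.85 kip·ft.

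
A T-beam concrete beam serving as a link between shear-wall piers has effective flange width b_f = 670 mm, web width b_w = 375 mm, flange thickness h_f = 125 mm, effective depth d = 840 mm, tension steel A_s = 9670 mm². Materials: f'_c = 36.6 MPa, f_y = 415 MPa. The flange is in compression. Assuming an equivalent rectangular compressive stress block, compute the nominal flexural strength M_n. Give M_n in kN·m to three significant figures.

Tension: T = A_s f_y = 9670 × 415 = 4013050 N.
Try a within the flange: a = T/(0.85 f'_c b_f) = 4013050/(0.85 × 36.6 × 670) = 192.53 mm.
a = 192.53 > h_f = 125 mm: the block extends into the web. Split into flange-overhang and web parts.
C_f = 0.85 f'_c (b_f − b_w) h_f = 0.85 × 36.6 × (670 − 375) × 125 = 1147181 N.
Remaining web compression depth: a_w = (T − C_f)/(0.85 f'_c b_w) = (4013050 − 1147181)/(0.85 × 36.6 × 375) = 245.65 mm.
M_n = C_f(d − h_f/2) + (T − C_f)(d − a_w/2) = 1147181 × (840 − 62.5) + 2865869 × (840 − 122.825) = 891.93 + 2055.33 = 2947.26 × 10⁶ N·mm.
M_n = 2947.26 kN·m.

M_n ≈ 2950 kN·m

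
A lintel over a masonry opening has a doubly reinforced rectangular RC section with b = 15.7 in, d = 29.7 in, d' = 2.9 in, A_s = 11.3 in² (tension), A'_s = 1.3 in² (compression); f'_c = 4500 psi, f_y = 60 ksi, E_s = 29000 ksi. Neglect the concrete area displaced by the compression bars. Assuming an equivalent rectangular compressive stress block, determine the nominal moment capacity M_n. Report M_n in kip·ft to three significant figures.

Assume both steels yield.
a = (A_s − A'_s) f_y/(0.85 f'_c b) = (11.3 − 1.3) × 60/(0.85 × 4.5 × 15.7) = 9.991 in.
c = a/β₁ = 9.991/0.825 = 12.110 in; ε'_s = 0.003(c − d')/c = 0.0023 ≥ ε_y = 0.0021, so the compression steel yields.
M_n = (A_s − A'_s) f_y (d − a/2) + A'_s f_y (d − d') = 600 × (29.7 − 4.9955) + 78 × (29.7 − 2.9) = 14822.7 + 2090.4 = 16913.1 kip·in = 16913.1/12 = 1409.43 kip·ft.

M_n ≈ 1410 kip·ft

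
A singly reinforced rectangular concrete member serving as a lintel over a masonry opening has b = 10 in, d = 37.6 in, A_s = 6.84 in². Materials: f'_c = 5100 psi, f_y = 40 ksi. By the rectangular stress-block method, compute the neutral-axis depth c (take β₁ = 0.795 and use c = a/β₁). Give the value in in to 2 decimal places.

T = A_s f_y = 6.84 × 40 = 273.6 kips.
a = T/(0.85 f'_c b) = 273.6/(0.85 × 5.1 × 10) = 6.3114 in.
With β₁ = 0.795, c = a/β₁ = 6.3114/0.795 = 7.94 in.

c ≈ 7.94 in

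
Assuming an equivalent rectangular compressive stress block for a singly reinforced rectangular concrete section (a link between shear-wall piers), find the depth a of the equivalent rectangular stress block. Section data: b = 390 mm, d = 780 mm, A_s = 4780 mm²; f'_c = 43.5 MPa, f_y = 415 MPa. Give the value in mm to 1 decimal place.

T = A_s f_y = 4780 × 415 = 1983700 N = 1983.7 kN.
Setting C = 0.85 f'_c a b equal to T: a = 1983700/(0.85 × 43.5 × 390) = 137.6 mm.

a ≈ 137.6 mm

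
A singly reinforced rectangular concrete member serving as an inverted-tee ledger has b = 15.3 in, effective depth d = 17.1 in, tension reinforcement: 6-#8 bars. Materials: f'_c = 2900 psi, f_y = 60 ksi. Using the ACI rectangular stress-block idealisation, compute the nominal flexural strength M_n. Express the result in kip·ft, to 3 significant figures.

A_s = 6 × 0.79 = 4.74 in².
T = A_s f_y = 4.74 × 60 = 284.4 kips.
a = T/(0.85 f'_c b) = 284.4/(0.85 × 2.9 × 15.3) = 7.541 in.
M_n = T(d − a/2) = 284.4 × (17.1 − 3.7705) = 3790.9 kip·in = 3790.9/12 = 315.91 kip·ft.

M_n ≈ 316 kip·ft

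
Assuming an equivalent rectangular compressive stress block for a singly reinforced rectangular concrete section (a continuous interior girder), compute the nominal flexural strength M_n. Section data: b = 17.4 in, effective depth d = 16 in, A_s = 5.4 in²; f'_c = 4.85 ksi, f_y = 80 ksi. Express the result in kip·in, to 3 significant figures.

M_n ≈ 5610 kip·in

T = A_s f_y = 5.4 × 80 = 432 kips.
a = T/(0.85 f'_c b) = 432/(0.85 × 4.85 × 17.4) = 6.022 in.
M_n = T(d − a/2) = 432 × (16 − 3.011) = 5611.2 kip·in.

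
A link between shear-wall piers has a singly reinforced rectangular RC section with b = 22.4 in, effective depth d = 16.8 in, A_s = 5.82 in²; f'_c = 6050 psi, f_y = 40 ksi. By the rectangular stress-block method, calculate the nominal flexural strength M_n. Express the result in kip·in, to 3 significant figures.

T = A_s f_y = 5.82 × 40 = 232.8 kips.
a = T/(0.85 f'_c b) = 232.8/(0.85 × 6.05 × 22.4) = 2.021 in.
M_n = T(d − a/2) = 232.8 × (16.8 − 1.0105) = 3675.8 kip·in.

M_n ≈ 3680 kip·in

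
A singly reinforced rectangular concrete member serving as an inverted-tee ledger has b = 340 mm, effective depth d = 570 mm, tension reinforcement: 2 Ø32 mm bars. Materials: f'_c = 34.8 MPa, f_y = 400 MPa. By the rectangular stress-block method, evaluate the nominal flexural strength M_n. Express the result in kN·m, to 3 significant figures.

M_n ≈ 346 kN·m

A_s = 2 × 804 = 1608 mm².
T = A_s f_y = 1608 × 400 = 643200 N = 643.2 kN.
From C = T: a = T/(0.85 f'_c b) = 643200/(0.85 × 34.8 × 340) = 63.95 mm.
M_n = T(d − a/2) = 643.2 kN × (570 − 31.975) mm = 346.06 kN·m.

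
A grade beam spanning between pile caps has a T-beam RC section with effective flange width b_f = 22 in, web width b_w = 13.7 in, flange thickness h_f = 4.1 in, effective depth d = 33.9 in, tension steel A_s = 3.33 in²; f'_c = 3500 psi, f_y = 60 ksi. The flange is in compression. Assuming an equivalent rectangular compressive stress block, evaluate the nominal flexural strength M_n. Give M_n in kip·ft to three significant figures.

M_n ≈ 539 kip·ft

Tension: T = A_s f_y = 3.33 × 60 = 199.8 kips.
Try a within the flange: a = T/(0.85 f'_c b_f) = 199.8/(0.85 × 3.5 × 22) = 3.053 in.
Since a = 3.053 ≤ h_f = 4.1 in, the stress block lies entirely in the flange; analyse as a rectangular beam of width b_f.
M_n = T(d − a/2) = 199.8 × (33.9 − 1.5265) = 6468.2 kip·in.
M_n = 6468.2/12 = 539.02 kip·ft.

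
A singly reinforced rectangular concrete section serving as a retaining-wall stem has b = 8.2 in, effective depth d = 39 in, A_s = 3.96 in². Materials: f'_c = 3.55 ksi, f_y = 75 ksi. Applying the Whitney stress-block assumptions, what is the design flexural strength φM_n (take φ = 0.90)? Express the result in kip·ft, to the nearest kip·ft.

T = A_s f_y = 3.96 × 75 = 297 kips.
a = T/(0.85 f'_c b) = 297/(0.85 × 3.55 × 8.2) = 12.003 in.
M_n = T(d − a/2) = 297 × (39 − 6.0015) = 9800.6 kip·in = 9800.6/12 = 816.72 kip·ft.
φM_n = 0.90 × 816.72 = 735.05 kip·ft.

φM_n ≈ 735 kip·ft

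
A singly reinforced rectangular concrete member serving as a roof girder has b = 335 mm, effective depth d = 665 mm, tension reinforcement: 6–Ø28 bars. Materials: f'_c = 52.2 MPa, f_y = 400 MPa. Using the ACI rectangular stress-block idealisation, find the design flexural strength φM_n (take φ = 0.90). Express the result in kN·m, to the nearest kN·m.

A_s = 6 × 616 = 3696 mm².
T = A_s f_y = 3696 × 400 = 1478400 N = 1478.4 kN.
From C = T: a = T/(0.85 f'_c b) = 1478400/(0.85 × 52.2 × 335) = 99.46 mm.
M_n = T(d − a/2) = 1478.4 kN × (665 − 49.73) mm = 909.62 kN·m.
φM_n = 0.90 × 909.62 = 818.66 kN·m.

φM_n ≈ 819 kN·m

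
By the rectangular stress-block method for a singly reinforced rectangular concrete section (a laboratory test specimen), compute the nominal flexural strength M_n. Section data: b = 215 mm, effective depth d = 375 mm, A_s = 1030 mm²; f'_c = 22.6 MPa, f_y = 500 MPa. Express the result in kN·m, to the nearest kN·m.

M_n ≈ 161 kN·m

T = A_s f_y = 1030 × 500 = 515000 N = 515 kN.
From C = T: a = T/(0.85 f'_c b) = 515000/(0.85 × 22.6 × 215) = 124.69 mm.
M_n = T(d − a/2) = 515 kN × (375 − 62.345) mm = 161.02 kN·m.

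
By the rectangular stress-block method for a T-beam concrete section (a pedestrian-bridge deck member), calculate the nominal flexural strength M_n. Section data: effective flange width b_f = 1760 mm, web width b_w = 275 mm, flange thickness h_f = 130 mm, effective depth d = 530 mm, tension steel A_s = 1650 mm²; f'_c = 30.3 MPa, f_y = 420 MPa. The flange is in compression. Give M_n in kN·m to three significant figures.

M_n ≈ 362 kN·m

Tension: T = A_s f_y = 1650 × 420 = 693000 N.
Try a within the flange: a = T/(0.85 f'_c b_f) = 693000/(0.85 × 30.3 × 1760) = 15.29 mm.
Since a = 15.29 ≤ h_f = 130 mm, the stress block lies entirely in the flange; analyse as a rectangular beam of width b_f.
M_n = T(d − a/2) = 693000 × (530 − 7.645) = 361.99 × 10⁶ N·mm.
M_n = 361.99 kN·m.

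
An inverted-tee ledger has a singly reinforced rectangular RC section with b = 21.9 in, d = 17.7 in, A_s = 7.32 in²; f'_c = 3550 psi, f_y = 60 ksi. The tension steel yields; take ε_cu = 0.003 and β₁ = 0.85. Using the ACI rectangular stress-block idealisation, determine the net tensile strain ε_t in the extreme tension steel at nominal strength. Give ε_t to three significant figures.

ε_t ≈ 0.00379

a = A_s f_y/(0.85 f'_c b) = 6.646 in.
β₁ = 0.85, so c = a/β₁ = 6.646/0.85 = 7.819 in.
From the linear strain diagram with ε_cu = 0.003: ε_t = 0.003 (d − c)/c = 0.003 × (17.7 − 7.819)/7.819 = 0.00379.
ε_t < 0.004 — the section is over-reinforced for flexure under ACI limits.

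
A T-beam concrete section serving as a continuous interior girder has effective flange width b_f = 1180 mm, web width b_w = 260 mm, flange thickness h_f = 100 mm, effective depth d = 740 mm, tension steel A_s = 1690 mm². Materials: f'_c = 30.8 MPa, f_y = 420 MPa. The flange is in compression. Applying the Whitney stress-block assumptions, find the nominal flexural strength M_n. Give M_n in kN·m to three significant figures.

Tension: T = A_s f_y = 1690 × 420 = 709800 N.
Try a within the flange: a = T/(0.85 f'_c b_f) = 709800/(0.85 × 30.8 × 1180) = 22.98 mm.
Since a = 22.98 ≤ h_f = 100 mm, the stress block lies entirely in the flange; analyse as a rectangular beam of width b_f.
M_n = T(d − a/2) = 709800 × (740 − 11.49) = 517.10 × 10⁶ N·mm.
M_n = 517.10 kN·m.

M_n ≈ 517 kN·m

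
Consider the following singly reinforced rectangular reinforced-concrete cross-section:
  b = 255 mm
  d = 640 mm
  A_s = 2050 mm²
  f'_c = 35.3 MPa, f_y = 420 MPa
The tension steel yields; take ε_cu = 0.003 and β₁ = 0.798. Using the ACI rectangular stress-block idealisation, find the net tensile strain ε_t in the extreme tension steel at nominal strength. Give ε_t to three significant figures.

ε_t ≈ 0.0106

a = A_s f_y/(0.85 f'_c b) = 112.53 mm.
β₁ = 0.798, so c = a/β₁ = 112.53/0.798 = 141.02 mm.
From the linear strain diagram with ε_cu = 0.003: ε_t = 0.003 (d − c)/c = 0.003 × (640 − 141.02)/141.02 = 0.0106.
Since ε_t ≥ 0.005, the section is tension-controlled.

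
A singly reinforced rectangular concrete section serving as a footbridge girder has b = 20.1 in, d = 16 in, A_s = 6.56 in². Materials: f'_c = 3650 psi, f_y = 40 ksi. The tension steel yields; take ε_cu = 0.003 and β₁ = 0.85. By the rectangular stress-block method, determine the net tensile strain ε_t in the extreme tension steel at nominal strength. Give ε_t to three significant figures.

ε_t ≈ 0.00670

a = A_s f_y/(0.85 f'_c b) = 4.208 in.
β₁ = 0.85, so c = a/β₁ = 4.208/0.85 = 4.951 in.
From the linear strain diagram with ε_cu = 0.003: ε_t = 0.003 (d − c)/c = 0.003 × (16 − 4.951)/4.951 = 0.00670.
Since ε_t ≥ 0.005, the section is tension-controlled.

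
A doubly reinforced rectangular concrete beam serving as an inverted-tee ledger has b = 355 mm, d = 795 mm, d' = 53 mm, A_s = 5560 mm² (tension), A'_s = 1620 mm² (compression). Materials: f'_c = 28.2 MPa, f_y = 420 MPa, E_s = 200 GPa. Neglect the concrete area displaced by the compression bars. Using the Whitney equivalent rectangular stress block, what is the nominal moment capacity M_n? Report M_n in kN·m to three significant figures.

Assume both tension and compression steel yield.
Net tension couple steel: A_s − A'_s = 3940 mm².
a = (A_s − A'_s) f_y / (0.85 f'_c b) = 1654800/(0.85 × 28.2 × 355) = 194.47 mm.
c = a/β₁ = 194.47/0.849 = 229.06 mm; ε'_s = 0.003(c − d')/c = 0.0023 ≥ f_y/E_s = 0.0021, so compression steel does yield.
M_n = (A_s − A'_s) f_y (d − a/2) + A'_s f_y (d − d') = [1654800 × (795 − 97.235) + 680400 × (795 − 53)] × 10⁻⁶ = 1154.66 + 504.86 = 1659.52 kN·m.

M_n ≈ 1660 kN·m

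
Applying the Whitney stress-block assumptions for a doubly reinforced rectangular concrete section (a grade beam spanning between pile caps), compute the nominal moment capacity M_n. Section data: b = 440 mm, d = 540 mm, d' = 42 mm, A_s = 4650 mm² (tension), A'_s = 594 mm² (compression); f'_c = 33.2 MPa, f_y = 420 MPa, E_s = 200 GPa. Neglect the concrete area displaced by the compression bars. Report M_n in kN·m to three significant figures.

M_n ≈ 927 kN·m

Assume both tension and compression steel yield.
Net tension couple steel: A_s − A'_s = 4056 mm².
a = (A_s − A'_s) f_y / (0.85 f'_c b) = 1703520/(0.85 × 33.2 × 440) = 137.19 mm.
c = a/β₁ = 137.19/0.813 = 168.75 mm; ε'_s = 0.003(c − d')/c = 0.0023 ≥ f_y/E_s = 0.0021, so compression steel does yield.
M_n = (A_s − A'_s) f_y (d − a/2) + A'_s f_y (d − d') = [1703520 × (540 − 68.595) + 249480 × (540 − 42)] × 10⁻⁶ = 803.05 + 124.24 = 927.29 kN·m.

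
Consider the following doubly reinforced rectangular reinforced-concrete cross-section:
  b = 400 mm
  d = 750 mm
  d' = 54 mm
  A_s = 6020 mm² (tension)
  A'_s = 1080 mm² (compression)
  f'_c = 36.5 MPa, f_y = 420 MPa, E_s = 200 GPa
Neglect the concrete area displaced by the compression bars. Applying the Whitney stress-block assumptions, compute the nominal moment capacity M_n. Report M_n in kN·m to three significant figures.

M_n ≈ 1700 kN·m

Assume both tension and compression steel yield.
Net tension couple steel: A_s − A'_s = 4940 mm².
a = (A_s − A'_s) f_y / (0.85 f'_c b) = 2074800/(0.85 × 36.5 × 400) = 167.19 mm.
c = a/β₁ = 167.19/0.789 = 211.90 mm; ε'_s = 0.003(c − d')/c = 0.0022 ≥ f_y/E_s = 0.0021, so compression steel does yield.
M_n = (A_s − A'_s) f_y (d − a/2) + A'_s f_y (d − d') = [2074800 × (750 − 83.595) + 453600 × (750 − 54)] × 10⁻⁶ = 1382.66 + 315.71 = 1698.37 kN·m.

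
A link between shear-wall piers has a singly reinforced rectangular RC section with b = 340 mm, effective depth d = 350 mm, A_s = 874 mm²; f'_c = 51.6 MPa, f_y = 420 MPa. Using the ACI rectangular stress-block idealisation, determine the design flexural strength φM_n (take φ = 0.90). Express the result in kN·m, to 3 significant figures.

φM_n ≈ 112 kN·m

T = A_s f_y = 874 × 420 = 367080 N = 367.08 kN.
From C = T: a = T/(0.85 f'_c b) = 367080/(0.85 × 51.6 × 340) = 24.62 mm.
M_n = T(d − a/2) = 367.08 kN × (350 − 12.31) mm = 123.96 kN·m.
φM_n = 0.90 × 123.96 = 111.56 kN·m.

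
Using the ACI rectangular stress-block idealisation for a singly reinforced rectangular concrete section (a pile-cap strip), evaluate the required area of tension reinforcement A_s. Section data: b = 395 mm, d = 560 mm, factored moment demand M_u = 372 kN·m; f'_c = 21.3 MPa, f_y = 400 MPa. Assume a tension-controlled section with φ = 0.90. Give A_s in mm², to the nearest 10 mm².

A_s ≈ 2060 mm²

M_n = M_u/φ = 372/0.90 = 413.333 kN·m.
With M_n = 0.85 f'_c a b (d − a/2), solve the quadratic for a:
a = d − √(d² − 2M_n/(0.85 f'_c b)) = 560 − √(560² − 2 × 413.333×10⁶/(0.85 × 21.3 × 395)) = 115.02 mm.
A_s = 0.85 f'_c a b / f_y = 0.85 × 21.3 × 115.02 × 395 / 400 = 2056.4 mm².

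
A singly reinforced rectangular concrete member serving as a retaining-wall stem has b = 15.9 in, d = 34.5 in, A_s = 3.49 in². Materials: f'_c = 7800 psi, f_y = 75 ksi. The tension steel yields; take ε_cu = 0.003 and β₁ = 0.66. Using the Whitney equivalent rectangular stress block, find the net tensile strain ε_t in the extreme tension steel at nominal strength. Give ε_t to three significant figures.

a = A_s f_y/(0.85 f'_c b) = 2.483 in.
β₁ = 0.66, so c = a/β₁ = 2.483/0.66 = 3.762 in.
From the linear strain diagram with ε_cu = 0.003: ε_t = 0.003 (d − c)/c = 0.003 × (34.5 − 3.762)/3.762 = 0.0245.
Since ε_t ≥ 0.005, the section is tension-controlled.

ε_t ≈ 0.0245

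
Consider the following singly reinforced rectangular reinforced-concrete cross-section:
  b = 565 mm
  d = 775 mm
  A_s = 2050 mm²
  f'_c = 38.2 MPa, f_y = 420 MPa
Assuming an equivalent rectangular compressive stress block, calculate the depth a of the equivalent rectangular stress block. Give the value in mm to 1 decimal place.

a ≈ 46.9 mm

T = A_s f_y = 2050 × 420 = 861000 N = 861 kN.
Setting C = 0.85 f'_c a b equal to T: a = 861000/(0.85 × 38.2 × 565) = 46.9 mm.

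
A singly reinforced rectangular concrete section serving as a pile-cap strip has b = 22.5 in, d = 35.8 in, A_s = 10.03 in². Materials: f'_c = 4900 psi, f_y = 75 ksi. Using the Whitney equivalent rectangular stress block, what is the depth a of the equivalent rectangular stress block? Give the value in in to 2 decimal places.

a ≈ 8.03 in

T = A_s f_y = 10.03 × 75 = 752.25 kips.
a = T/(0.85 f'_c b) = 752.25/(0.85 × 4.9 × 22.5) = 8.03 in.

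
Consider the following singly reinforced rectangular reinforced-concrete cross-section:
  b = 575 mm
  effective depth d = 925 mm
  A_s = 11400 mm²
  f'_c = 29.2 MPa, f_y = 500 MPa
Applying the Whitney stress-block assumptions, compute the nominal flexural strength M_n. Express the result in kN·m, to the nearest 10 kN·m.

T = A_s f_y = 11400 × 500 = 5700000 N = 5700 kN.
From C = T: a = T/(0.85 f'_c b) = 5700000/(0.85 × 29.2 × 575) = 399.40 mm.
M_n = T(d − a/2) = 5700 kN × (925 − 199.7) mm = 4134.21 kN·m.

M_n ≈ 4130 kN·m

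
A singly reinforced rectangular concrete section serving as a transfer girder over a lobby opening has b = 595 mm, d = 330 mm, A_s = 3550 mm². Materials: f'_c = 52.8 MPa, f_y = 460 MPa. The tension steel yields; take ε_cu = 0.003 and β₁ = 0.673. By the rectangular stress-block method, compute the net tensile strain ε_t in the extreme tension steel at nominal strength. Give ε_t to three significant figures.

ε_t ≈ 0.00790

a = A_s f_y/(0.85 f'_c b) = 61.15 mm.
β₁ = 0.673, so c = a/β₁ = 61.15/0.673 = 90.86 mm.
From the linear strain diagram with ε_cu = 0.003: ε_t = 0.003 (d − c)/c = 0.003 × (330 − 90.86)/90.86 = 0.00790.
Since ε_t ≥ 0.005, the section is tension-controlled.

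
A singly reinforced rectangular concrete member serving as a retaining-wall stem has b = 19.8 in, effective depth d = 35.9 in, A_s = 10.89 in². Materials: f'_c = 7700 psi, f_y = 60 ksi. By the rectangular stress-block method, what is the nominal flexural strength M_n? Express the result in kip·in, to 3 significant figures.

M_n ≈ 21800 kip·in

T = A_s f_y = 10.89 × 60 = 653.4 kips.
a = T/(0.85 f'_c b) = 653.4/(0.85 × 7.7 × 19.8) = 5.042 in.
M_n = T(d − a/2) = 653.4 × (35.9 − 2.521) = 21809.8 kip·in.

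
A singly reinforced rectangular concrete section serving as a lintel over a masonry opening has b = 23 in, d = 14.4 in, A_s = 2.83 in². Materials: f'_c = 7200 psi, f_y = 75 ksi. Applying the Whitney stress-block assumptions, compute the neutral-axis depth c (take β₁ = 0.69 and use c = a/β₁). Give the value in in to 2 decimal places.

c ≈ 2.19 in

T = A_s f_y = 2.83 × 75 = 212.25 kips.
a = T/(0.85 f'_c b) = 212.25/(0.85 × 7.2 × 23) = 1.5079 in.
With β₁ = 0.69, c = a/β₁ = 1.5079/0.69 = 2.19 in.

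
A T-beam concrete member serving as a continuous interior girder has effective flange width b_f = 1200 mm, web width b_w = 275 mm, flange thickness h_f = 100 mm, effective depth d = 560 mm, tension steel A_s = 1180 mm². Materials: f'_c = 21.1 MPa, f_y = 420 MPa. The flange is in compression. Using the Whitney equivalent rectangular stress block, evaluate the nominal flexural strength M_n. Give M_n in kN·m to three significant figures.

M_n ≈ 272 kN·m

Tension: T = A_s f_y = 1180 × 420 = 495600 N.
Try a within the flange: a = T/(0.85 f'_c b_f) = 495600/(0.85 × 21.1 × 1200) = 23.03 mm.
Since a = 23.03 ≤ h_f = 100 mm, the stress block lies entirely in the flange; analyse as a rectangular beam of width b_f.
M_n = T(d − a/2) = 495600 × (560 − 11.515) = 271.83 × 10⁶ N·mm.
M_n = 271.83 kN·m.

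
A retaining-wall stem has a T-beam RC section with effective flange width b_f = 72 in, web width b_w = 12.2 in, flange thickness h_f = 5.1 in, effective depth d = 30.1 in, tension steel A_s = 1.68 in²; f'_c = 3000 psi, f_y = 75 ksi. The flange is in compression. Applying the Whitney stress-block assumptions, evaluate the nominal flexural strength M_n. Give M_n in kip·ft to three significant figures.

Tension: T = A_s f_y = 1.68 × 75 = 126 kips.
Try a within the flange: a = T/(0.85 f'_c b_f) = 126/(0.85 × 3 × 72) = 0.686 in.
Since a = 0.686 ≤ h_f = 5.1 in, the stress block lies entirely in the flange; analyse as a rectangular beam of width b_f.
M_n = T(d − a/2) = 126 × (30.1 − 0.343) = 3749.4 kip·in.
M_n = 3749.4/12 = 312.45 kip·ft.

M_n ≈ 312 kip·ft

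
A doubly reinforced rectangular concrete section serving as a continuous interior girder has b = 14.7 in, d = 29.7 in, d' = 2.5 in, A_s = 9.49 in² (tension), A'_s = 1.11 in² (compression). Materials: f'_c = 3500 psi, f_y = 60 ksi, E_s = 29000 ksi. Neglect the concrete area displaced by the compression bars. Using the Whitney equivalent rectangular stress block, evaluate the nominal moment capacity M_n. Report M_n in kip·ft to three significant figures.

Assume both steels yield.
a = (A_s − A'_s) f_y/(0.85 f'_c b) = (9.49 − 1.11) × 60/(0.85 × 3.5 × 14.7) = 11.497 in.
c = a/β₁ = 11.497/0.85 = 13.526 in; ε'_s = 0.003(c − d')/c = 0.0024 ≥ ε_y = 0.0021, so the compression steel yields.
M_n = (A_s − A'_s) f_y (d − a/2) + A'_s f_y (d − d') = 502.8 × (29.7 − 5.7485) + 66.6 × (29.7 − 2.5) = 12042.8 + 1811.5 = 13854.3 kip·in = 13854.3/12 = 1154.53 kip·ft.

M_n ≈ 1150 kip·ft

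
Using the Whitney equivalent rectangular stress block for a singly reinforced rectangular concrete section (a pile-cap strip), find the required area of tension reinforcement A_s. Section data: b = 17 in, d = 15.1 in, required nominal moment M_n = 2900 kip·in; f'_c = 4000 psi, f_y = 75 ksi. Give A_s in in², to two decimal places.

From M_n = 0.85 f'_c a b (d − a/2):
a = d − √(d² − 2M_n/(0.85 f'_c b)) = 15.1 − √(15.1² − 2 × 2900/(0.85 × 4 × 17)) = 3.801 in.
A_s = 0.85 f'_c a b / f_y = 0.85 × 4 × 3.801 × 17 / 75 = 2.929 in².

A_s ≈ 2.93 in²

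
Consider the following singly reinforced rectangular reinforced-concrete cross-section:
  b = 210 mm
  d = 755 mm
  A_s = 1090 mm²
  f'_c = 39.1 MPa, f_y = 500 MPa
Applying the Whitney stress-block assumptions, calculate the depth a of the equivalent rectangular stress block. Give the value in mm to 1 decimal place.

T = A_s f_y = 1090 × 500 = 545000 N = 545 kN.
Setting C = 0.85 f'_c a b equal to T: a = 545000/(0.85 × 39.1 × 210) = 78.1 mm.

a ≈ 78.1 mm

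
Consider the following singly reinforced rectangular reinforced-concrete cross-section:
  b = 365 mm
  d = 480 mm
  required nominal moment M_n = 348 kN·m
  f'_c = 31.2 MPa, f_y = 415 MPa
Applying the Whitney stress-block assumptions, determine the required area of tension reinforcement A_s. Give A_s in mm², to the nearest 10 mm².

With M_n = 0.85 f'_c a b (d − a/2), solve the quadratic for a:
a = d − √(d² − 2M_n/(0.85 f'_c b)) = 480 − √(480² − 2 × 348×10⁶/(0.85 × 31.2 × 365)) = 81.88 mm.
A_s = 0.85 f'_c a b / f_y = 0.85 × 31.2 × 81.88 × 365 / 415 = 1909.8 mm².

A_s ≈ 1910 mm²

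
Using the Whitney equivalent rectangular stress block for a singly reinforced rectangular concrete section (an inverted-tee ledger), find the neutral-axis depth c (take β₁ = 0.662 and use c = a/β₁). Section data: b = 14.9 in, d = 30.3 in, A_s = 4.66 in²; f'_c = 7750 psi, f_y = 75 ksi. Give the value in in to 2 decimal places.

c ≈ 5.38 in

T = A_s f_y = 4.66 × 75 = 349.5 kips.
a = T/(0.85 f'_c b) = 349.5/(0.85 × 7.75 × 14.9) = 3.5607 in.
With β₁ = 0.662, c = a/β₁ = 3.5607/0.662 = 5.38 in.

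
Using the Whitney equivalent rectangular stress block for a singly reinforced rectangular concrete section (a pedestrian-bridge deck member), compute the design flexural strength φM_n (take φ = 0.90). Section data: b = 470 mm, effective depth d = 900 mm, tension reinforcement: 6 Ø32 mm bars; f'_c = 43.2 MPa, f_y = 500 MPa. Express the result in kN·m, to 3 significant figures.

A_s = 6 × 804 = 4824 mm².
T = A_s f_y = 4824 × 500 = 2412000 N = 2412 kN.
From C = T: a = T/(0.85 f'_c b) = 2412000/(0.85 × 43.2 × 470) = 139.76 mm.
M_n = T(d − a/2) = 2412 kN × (900 − 69.88) mm = 2002.25 kN·m.
φM_n = 0.90 × 2002.25 = 1802.03 kN·m.

φM_n ≈ 1800 kN·m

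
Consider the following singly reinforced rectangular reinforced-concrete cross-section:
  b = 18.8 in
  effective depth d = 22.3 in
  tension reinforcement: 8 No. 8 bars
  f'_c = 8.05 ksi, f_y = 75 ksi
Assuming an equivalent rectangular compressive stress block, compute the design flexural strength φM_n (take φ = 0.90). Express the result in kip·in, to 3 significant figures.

A_s = 8 × 0.79 = 6.32 in².
T = A_s f_y = 6.32 × 75 = 474 kips.
a = T/(0.85 f'_c b) = 474/(0.85 × 8.05 × 18.8) = 3.685 in.
M_n = T(d − a/2) = 474 × (22.3 − 1.8425) = 9696.9 kip·in.
φM_n = 0.90 × 9696.9 = 8727.2 kip·in.

φM_n ≈ 8730 kip·in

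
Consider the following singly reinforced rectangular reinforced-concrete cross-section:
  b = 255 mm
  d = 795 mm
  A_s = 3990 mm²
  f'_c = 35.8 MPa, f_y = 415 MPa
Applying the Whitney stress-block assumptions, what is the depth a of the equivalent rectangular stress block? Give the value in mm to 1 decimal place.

a ≈ 213.4 mm

T = A_s f_y = 3990 × 415 = 1655850 N = 1655.85 kN.
Setting C = 0.85 f'_c a b equal to T: a = 1655850/(0.85 × 35.8 × 255) = 213.4 mm.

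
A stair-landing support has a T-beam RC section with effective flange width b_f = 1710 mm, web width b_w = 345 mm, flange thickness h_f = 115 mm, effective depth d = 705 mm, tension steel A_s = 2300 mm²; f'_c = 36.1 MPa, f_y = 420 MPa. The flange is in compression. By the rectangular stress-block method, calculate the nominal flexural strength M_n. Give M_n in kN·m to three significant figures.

Tension: T = A_s f_y = 2300 × 420 = 966000 N.
Try a within the flange: a = T/(0.85 f'_c b_f) = 966000/(0.85 × 36.1 × 1710) = 18.41 mm.
Since a = 18.41 ≤ h_f = 115 mm, the stress block lies entirely in the flange; analyse as a rectangular beam of width b_f.
M_n = T(d − a/2) = 966000 × (705 − 9.205) = 672.14 × 10⁶ N·mm.
M_n = 672.14 kN·m.

M_n ≈ 672 kN·m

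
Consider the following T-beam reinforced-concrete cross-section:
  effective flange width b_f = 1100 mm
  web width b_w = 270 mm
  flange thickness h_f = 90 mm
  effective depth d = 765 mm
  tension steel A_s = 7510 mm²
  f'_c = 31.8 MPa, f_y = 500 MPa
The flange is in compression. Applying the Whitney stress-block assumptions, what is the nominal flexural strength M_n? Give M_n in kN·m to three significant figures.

Tension: T = A_s f_y = 7510 × 500 = 3755000 N.
Try a within the flange: a = T/(0.85 f'_c b_f) = 3755000/(0.85 × 31.8 × 1100) = 126.29 mm.
a = 126.29 > h_f = 90 mm: the block extends into the web. Split into flange-overhang and web parts.
C_f = 0.85 f'_c (b_f − b_w) h_f = 0.85 × 31.8 × (1100 − 270) × 90 = 2019141 N.
Remaining web compression depth: a_w = (T − C_f)/(0.85 f'_c b_w) = (3755000 − 2019141)/(0.85 × 31.8 × 270) = 237.85 mm.
M_n = C_f(d − h_f/2) + (T − C_f)(d − a_w/2) = 2019141 × (765 − 45) + 1735859 × (765 − 118.925) = 1453.78 + 1121.50 = 2575.28 × 10⁶ N·mm.
M_n = 2575.28 kN·m.

M_n ≈ 2580 kN·m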